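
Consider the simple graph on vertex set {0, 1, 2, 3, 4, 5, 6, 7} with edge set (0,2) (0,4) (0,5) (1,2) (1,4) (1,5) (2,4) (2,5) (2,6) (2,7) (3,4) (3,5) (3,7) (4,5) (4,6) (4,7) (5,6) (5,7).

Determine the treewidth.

A width-3 tree decomposition is:
Bags: B1 = {2, 4, 5, 7}  B2 = {1, 2, 4, 5}  B3 = {3, 4, 5, 7}  B4 = {0, 2, 4, 5}  B5 = {2, 4, 5, 6}
Tree: B1–B2, B1–B3, B2–B4, B2–B5
Every bag has size at most 4, so the width is 4 − 1 = 3 and tw(G) ≤ 3. On the other hand G contains the 4-clique {0, 2, 4, 5}. A clique must lie in a single bag of any decomposition, so no decomposition can have width below 3. Therefore the treewidth is 3.

3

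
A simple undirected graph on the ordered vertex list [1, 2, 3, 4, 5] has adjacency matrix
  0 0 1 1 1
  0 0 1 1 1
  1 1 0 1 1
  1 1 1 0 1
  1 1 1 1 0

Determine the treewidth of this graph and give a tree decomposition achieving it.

Treewidth 3.
One optimal decomposition is:
Bags: B1 = {2, 3, 4, 5}  B2 = {1, 3, 4, 5}
Tree: B1–B2

The largest bag has 4 vertices, giving width 3; this decomposition certifies tw(G) ≤ 3. On the other hand G contains the 4-clique {1, 3, 4, 5}. A clique must lie in a single bag of any decomposition, so no decomposition can have width below 3. Combining the bounds, tw(G) = 3.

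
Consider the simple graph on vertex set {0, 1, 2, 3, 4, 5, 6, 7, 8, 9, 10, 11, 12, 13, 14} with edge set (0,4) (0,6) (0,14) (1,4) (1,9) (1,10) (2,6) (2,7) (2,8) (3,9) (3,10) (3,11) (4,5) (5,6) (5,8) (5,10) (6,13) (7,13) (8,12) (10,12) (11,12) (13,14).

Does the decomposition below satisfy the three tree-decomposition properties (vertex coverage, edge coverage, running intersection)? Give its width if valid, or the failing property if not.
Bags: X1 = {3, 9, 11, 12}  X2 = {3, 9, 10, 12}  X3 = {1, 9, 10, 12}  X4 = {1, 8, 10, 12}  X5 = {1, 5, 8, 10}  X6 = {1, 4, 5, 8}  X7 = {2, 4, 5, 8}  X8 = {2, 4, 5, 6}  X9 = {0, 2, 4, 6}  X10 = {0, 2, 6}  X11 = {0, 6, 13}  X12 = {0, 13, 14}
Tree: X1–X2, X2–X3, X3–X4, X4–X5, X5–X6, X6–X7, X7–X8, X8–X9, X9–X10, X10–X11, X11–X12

A tree decomposition must satisfy three properties: every vertex lies in some bag; for every edge, both endpoints lie together in some bag; and for every vertex, the bags containing it form a connected subtree. Here vertex 7 appears in no bag, so the decomposition is invalid.

No — vertex 7 appears in no bag.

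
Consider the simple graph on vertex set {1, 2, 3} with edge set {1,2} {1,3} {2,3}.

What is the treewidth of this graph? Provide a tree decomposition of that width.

Treewidth 2.
One optimal decomposition is:
Bags: B1 = {1, 2, 3}
Tree: (single bag)

With just one bag of size 3, the width is 3 − 1 = 2, so tw(G) ≤ 2. On the other hand G contains the 3-clique {1, 2, 3}. A clique must lie in a single bag of any decomposition, so no decomposition can have width below 2. Combining the bounds, tw(G) = 2.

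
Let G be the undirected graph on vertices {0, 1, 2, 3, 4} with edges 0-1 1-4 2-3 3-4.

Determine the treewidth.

A width-1 tree decomposition is:
Bags: B1 = {0, 1}  B2 = {1, 4}  B3 = {3, 4}  B4 = {2, 3}
Tree: B1–B2, B2–B3, B3–B4
Each bag holds 2 vertices, so the decomposition has width 1, which upper-bounds the treewidth. Since G has at least one edge (e.g. 0–1), it is not an edgeless graph, so tw(G) ≥ 1. The upper and lower bounds meet at 1, so that is the treewidth.

1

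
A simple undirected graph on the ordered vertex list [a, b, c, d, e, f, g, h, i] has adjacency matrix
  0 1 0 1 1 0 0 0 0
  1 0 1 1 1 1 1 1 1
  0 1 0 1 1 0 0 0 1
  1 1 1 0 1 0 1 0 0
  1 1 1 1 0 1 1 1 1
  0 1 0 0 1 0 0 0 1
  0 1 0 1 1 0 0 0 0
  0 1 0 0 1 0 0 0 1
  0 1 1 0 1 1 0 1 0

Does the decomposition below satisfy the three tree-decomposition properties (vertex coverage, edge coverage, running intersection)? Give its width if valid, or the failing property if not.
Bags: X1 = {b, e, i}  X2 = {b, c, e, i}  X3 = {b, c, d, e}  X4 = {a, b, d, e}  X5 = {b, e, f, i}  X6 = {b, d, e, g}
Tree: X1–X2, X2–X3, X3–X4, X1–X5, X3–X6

A tree decomposition must satisfy three properties: every vertex lies in some bag; for every edge, both endpoints lie together in some bag; and for every vertex, the bags containing it form a connected subtree. Here vertex h appears in no bag, so the decomposition is invalid.

No — vertex h appears in no bag.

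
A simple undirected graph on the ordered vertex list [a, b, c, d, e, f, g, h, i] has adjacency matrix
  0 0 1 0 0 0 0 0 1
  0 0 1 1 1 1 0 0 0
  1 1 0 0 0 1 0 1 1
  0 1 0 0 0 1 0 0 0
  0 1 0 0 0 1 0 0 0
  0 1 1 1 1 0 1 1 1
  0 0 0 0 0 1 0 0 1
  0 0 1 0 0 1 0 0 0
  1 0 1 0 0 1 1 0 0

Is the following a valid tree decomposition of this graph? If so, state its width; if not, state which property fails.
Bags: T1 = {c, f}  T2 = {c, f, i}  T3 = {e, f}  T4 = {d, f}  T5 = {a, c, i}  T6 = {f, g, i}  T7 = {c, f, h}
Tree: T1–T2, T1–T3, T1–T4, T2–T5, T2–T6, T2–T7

No — vertex b appears in no bag.

A tree decomposition must satisfy three properties: every vertex lies in some bag; for every edge, both endpoints lie together in some bag; and for every vertex, the bags containing it form a connected subtree. Here vertex b appears in no bag, so the decomposition is invalid.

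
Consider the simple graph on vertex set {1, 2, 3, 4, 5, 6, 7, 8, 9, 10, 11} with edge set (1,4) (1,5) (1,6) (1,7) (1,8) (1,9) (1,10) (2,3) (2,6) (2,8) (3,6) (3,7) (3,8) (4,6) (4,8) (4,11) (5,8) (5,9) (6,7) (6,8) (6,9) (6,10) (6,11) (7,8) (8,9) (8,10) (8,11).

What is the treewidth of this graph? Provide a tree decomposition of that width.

Treewidth 3.
One such decomposition:
Bags: B1 = {1, 6, 8, 9}  B2 = {1, 6, 7, 8}  B3 = {3, 6, 7, 8}  B4 = {1, 6, 8, 10}  B5 = {1, 4, 6, 8}  B6 = {1, 5, 8, 9}  B7 = {4, 6, 8, 11}  B8 = {2, 3, 6, 8}
Tree: B1–B2, B2–B3, B2–B4, B1–B5, B1–B6, B5–B7, B3–B8

The largest bag has 4 vertices, giving width 3; this decomposition certifies tw(G) ≤ 3. On the other hand G contains the 4-clique {1, 5, 8, 9}. A clique must lie in a single bag of any decomposition, so no decomposition can have width below 3. Hence tw(G) = 3 exactly.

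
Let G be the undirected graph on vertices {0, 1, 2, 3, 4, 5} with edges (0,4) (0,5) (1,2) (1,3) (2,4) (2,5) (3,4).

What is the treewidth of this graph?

A width-2 tree decomposition is:
Bags: B1 = {1, 3, 4}  B2 = {1, 2, 4}  B3 = {0, 2, 4}  B4 = {0, 2, 5}
Tree: B1–B2, B2–B3, B3–B4
The largest bag has 3 vertices, giving width 2; this decomposition certifies tw(G) ≤ 2. For the lower bound, G contains the cycle 3–1–2–4–3, so G is not a forest; only forests have treewidth ≤ 1, hence tw(G) ≥ 2. The upper and lower bounds meet at 2, so that is the treewidth.

2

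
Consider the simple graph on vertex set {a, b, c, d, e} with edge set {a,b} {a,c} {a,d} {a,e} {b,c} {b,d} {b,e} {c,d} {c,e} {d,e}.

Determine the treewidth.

4

A width-4 tree decomposition is:
Bags: B1 = {a, b, c, d, e}
Tree: (single bag)
A single bag containing all 5 vertices is trivially a valid decomposition of width 4. Conversely, {a, b, c, d, e} is a clique of size 5, and the vertices of any clique must share a bag in every tree decomposition; so some bag has ≥ 5 vertices and tw(G) ≥ 4. Combining the bounds, tw(G) = 4.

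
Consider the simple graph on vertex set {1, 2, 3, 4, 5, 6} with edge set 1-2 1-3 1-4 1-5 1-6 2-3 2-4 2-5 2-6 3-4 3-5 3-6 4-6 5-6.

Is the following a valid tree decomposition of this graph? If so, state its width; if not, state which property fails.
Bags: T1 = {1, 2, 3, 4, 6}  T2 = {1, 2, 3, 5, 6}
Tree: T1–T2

Vertex coverage: the bags together contain {1, 2, 3, 4, 5, 6}, the full vertex set. Edge coverage: each edge of G has both endpoints in at least one bag. Running intersection: for every vertex, the bags containing it form a connected subtree. All three properties hold, so this is a valid tree decomposition of width max|bag| − 1 = 4, and hence tw(G) ≤ 4.

Yes; width 4.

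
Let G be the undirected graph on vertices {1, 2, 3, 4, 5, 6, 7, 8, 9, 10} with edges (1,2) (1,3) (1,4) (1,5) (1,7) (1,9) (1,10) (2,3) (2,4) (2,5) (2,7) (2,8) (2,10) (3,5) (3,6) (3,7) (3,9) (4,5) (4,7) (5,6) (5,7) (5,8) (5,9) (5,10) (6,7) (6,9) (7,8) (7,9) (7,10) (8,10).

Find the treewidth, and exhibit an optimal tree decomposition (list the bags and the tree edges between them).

Treewidth 4.
One optimal decomposition is:
Bags: B1 = {1, 2, 5, 7, 10}  B2 = {1, 2, 3, 5, 7}  B3 = {1, 2, 4, 5, 7}  B4 = {2, 5, 7, 8, 10}  B5 = {1, 3, 5, 7, 9}  B6 = {3, 5, 6, 7, 9}
Tree: B1–B2, B1–B3, B1–B4, B2–B5, B5–B6

The largest bag has 5 vertices, giving width 4; this decomposition certifies tw(G) ≤ 4. For the lower bound, the 5 vertices {2, 5, 7, 8, 10} are pairwise adjacent, and any tree decomposition puts a clique entirely inside one bag — forcing width ≥ 4. Therefore the treewidth is 4.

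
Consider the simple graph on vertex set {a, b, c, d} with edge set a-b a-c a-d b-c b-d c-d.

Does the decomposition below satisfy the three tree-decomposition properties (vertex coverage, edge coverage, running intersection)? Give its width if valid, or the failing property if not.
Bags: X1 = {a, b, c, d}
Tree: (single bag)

Checking the three conditions: (i) the bags cover all of {a, b, c, d}; (ii) for each edge, some bag contains both endpoints; (iii) the bags containing any fixed vertex form a subtree. All hold, so the decomposition is valid with width 4 − 1 = 3.

Yes; width 3.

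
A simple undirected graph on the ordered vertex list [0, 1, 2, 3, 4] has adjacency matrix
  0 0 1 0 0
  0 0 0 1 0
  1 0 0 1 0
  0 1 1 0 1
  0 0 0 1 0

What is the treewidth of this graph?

A width-1 tree decomposition is:
Bags: B1 = {3, 4}  B2 = {2, 3}  B3 = {0, 2}  B4 = {1, 3}
Tree: B1–B2, B2–B3, B2–B4
The largest bag has 2 vertices, giving width 1; this decomposition certifies tw(G) ≤ 1. G has an edge, so its treewidth is at least 1. The upper and lower bounds meet at 1, so that is the treewidth.

1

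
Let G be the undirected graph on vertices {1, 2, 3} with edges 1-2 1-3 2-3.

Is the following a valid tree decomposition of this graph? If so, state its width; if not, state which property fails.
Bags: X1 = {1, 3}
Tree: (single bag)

No — vertex 2 appears in no bag.

A tree decomposition must satisfy three properties: every vertex lies in some bag; for every edge, both endpoints lie together in some bag; and for every vertex, the bags containing it form a connected subtree. Here vertex 2 appears in no bag, so the decomposition is invalid.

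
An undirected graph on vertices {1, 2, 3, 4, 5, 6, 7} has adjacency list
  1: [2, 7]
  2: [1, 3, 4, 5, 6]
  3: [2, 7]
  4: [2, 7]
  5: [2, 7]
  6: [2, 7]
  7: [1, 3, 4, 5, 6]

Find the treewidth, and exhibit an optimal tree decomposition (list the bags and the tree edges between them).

Treewidth 2.
One optimal decomposition is:
Bags: B1 = {2, 5, 7}  B2 = {2, 3, 7}  B3 = {1, 2, 7}  B4 = {2, 4, 7}  B5 = {2, 6, 7}
Tree: B1–B2, B2–B3, B3–B4, B4–B5

The largest bag has 3 vertices, giving width 2; this decomposition certifies tw(G) ≤ 2. For the lower bound, G contains the cycle 7–5–2–3–7, so G is not a forest; only forests have treewidth ≤ 1, hence tw(G) ≥ 2. Combining the bounds, tw(G) = 2.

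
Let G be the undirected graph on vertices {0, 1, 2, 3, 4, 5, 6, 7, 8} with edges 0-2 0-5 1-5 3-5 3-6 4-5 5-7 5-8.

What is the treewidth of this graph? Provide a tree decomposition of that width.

Treewidth 1.
Bags: B1 = {0, 5}  B2 = {0, 2}  B3 = {3, 5}  B4 = {1, 5}  B5 = {4, 5}  B6 = {5, 8}  B7 = {3, 6}  B8 = {5, 7}
Tree: B1–B2, B1–B3, B3–B4, B4–B5, B1–B6, B3–B7, B6–B8

Each bag holds 2 vertices, so the decomposition has width 1, which upper-bounds the treewidth. Since G has at least one edge (e.g. 0–5), it is not an edgeless graph, so tw(G) ≥ 1. Hence tw(G) = 1 exactly.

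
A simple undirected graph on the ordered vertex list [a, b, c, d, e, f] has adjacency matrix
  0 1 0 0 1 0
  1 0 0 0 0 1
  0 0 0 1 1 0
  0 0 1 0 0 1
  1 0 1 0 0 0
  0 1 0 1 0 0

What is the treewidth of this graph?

2

A width-2 tree decomposition is:
Bags: B1 = {a, b, f}  B2 = {a, e, f}  B3 = {c, e, f}  B4 = {c, d, f}
Tree: B1–B2, B2–B3, B3–B4
Every bag has size at most 3, so the width is 3 − 1 = 2 and tw(G) ≤ 2. Since f–b–a–e–c–d–f is a cycle in G, G is not acyclic. Forests are exactly the graphs of treewidth ≤ 1, so tw(G) ≥ 2. Hence tw(G) = 2 exactly.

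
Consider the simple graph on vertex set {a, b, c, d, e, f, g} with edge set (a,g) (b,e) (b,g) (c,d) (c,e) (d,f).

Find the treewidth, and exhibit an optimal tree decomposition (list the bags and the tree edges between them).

The largest bag has 2 vertices, giving width 1; this decomposition certifies tw(G) ≤ 1. G has an edge, so its treewidth is at least 1. Hence tw(G) = 1 exactly.

Treewidth 1.
Bags: B1 = {a, g}  B2 = {b, g}  B3 = {b, e}  B4 = {c, e}  B5 = {c, d}  B6 = {d, f}
Tree: B1–B2, B2–B3, B3–B4, B4–B5, B5–B6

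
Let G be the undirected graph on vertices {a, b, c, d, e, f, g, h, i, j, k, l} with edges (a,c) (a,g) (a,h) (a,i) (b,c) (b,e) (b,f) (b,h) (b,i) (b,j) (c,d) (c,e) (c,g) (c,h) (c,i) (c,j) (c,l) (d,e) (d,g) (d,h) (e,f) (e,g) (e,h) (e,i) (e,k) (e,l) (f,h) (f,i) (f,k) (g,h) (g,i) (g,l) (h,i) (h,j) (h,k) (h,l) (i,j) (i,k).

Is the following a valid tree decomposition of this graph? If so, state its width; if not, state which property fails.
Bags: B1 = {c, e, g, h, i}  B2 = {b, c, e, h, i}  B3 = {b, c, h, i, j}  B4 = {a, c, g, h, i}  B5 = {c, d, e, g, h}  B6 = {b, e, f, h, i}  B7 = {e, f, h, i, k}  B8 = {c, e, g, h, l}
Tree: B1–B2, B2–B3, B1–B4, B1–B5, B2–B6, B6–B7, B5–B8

Yes; width 4.

Vertex coverage: the bags together contain {a, b, c, d, e, f, g, h, i, j, k, l}, the full vertex set. Edge coverage: each edge of G has both endpoints in at least one bag. Running intersection: for every vertex, the bags containing it form a connected subtree. All three properties hold, so this is a valid tree decomposition of width max|bag| − 1 = 4, and hence tw(G) ≤ 4.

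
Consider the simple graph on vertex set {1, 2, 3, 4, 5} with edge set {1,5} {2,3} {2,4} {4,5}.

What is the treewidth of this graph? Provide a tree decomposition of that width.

Treewidth 1.
One such decomposition:
Bags: B1 = {4, 5}  B2 = {1, 5}  B3 = {2, 4}  B4 = {2, 3}
Tree: B1–B2, B1–B3, B3–B4

Every bag has size at most 2, so the width is 2 − 1 = 1 and tw(G) ≤ 1. G has an edge, so its treewidth is at least 1. The upper and lower bounds meet at 1, so that is the treewidth.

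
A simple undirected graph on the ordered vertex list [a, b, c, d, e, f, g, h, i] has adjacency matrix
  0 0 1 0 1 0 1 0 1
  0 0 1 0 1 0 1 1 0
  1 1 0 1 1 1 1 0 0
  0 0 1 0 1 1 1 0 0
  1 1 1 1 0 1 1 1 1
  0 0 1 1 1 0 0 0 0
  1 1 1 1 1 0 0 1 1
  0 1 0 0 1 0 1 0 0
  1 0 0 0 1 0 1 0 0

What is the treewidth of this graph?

3

A width-3 tree decomposition is:
Bags: B1 = {a, c, e, g}  B2 = {b, c, e, g}  B3 = {b, e, g, h}  B4 = {c, d, e, g}  B5 = {c, d, e, f}  B6 = {a, e, g, i}
Tree: B1–B2, B2–B3, B2–B4, B4–B5, B1–B6
The largest bag has 4 vertices, giving width 3; this decomposition certifies tw(G) ≤ 3. Conversely, {b, e, g, h} is a clique of size 4, and the vertices of any clique must share a bag in every tree decomposition; so some bag has ≥ 4 vertices and tw(G) ≥ 3. Therefore the treewidth is 3.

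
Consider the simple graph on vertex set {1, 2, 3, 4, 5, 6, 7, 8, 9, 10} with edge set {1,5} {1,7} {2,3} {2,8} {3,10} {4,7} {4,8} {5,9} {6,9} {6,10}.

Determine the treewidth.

2

A width-2 tree decomposition is:
Bags: B1 = {4, 7, 8}  B2 = {2, 7, 8}  B3 = {2, 3, 7}  B4 = {3, 7, 10}  B5 = {6, 7, 10}  B6 = {6, 7, 9}  B7 = {5, 7, 9}  B8 = {1, 5, 7}
Tree: B1–B2, B2–B3, B3–B4, B4–B5, B5–B6, B6–B7, B7–B8
The largest bag has 3 vertices, giving width 2; this decomposition certifies tw(G) ≤ 2. The edges 7–4–8–2–3–10–6–9–5–1–7 form a cycle, so G is not a tree and its treewidth is at least 2. The upper and lower bounds meet at 2, so that is the treewidth.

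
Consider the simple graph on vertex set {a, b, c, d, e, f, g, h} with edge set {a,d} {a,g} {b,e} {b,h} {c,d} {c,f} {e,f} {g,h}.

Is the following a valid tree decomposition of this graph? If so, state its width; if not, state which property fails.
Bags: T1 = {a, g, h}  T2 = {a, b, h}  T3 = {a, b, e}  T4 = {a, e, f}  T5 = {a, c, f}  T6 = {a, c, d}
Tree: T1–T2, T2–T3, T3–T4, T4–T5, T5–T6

Vertex coverage: the bags together contain {a, b, c, d, e, f, g, h}, the full vertex set. Edge coverage: each edge of G has both endpoints in at least one bag. Running intersection: for every vertex, the bags containing it form a connected subtree. All three properties hold, so this is a valid tree decomposition of width max|bag| − 1 = 2, and hence tw(G) ≤ 2.

Yes; width 2.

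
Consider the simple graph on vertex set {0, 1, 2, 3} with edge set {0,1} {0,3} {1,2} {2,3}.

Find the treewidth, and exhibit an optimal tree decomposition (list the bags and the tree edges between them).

Each bag holds 3 vertices, so the decomposition has width 2, which upper-bounds the treewidth. Since 3–0–1–2–3 is a cycle in G, G is not acyclic. Forests are exactly the graphs of treewidth ≤ 1, so tw(G) ≥ 2. Hence tw(G) = 2 exactly.

Treewidth 2.
One such decomposition:
Bags: B1 = {0, 1, 3}  B2 = {1, 2, 3}
Tree: B1–B2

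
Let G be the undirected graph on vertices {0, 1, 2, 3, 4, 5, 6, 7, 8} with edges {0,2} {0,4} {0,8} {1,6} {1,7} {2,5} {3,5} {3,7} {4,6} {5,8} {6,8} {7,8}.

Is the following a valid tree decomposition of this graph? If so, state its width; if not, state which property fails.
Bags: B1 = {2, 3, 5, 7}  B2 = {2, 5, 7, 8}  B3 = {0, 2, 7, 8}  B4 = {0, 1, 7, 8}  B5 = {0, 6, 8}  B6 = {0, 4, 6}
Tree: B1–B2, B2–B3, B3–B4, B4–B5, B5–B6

A tree decomposition must satisfy three properties: every vertex lies in some bag; for every edge, both endpoints lie together in some bag; and for every vertex, the bags containing it form a connected subtree. Here edge (1,6) lies in no bag, so the decomposition is invalid.

No — edge (1,6) lies in no bag.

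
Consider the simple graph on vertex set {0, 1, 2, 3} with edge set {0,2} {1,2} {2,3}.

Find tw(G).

A width-1 tree decomposition is:
Bags: B1 = {1, 2}  B2 = {2, 3}  B3 = {0, 2}
Tree: B1–B2, B2–B3
Every bag has size at most 2, so the width is 2 − 1 = 1 and tw(G) ≤ 1. Any graph with an edge has treewidth ≥ 1, and G has the edge 1–2. Therefore the treewidth is 1.

1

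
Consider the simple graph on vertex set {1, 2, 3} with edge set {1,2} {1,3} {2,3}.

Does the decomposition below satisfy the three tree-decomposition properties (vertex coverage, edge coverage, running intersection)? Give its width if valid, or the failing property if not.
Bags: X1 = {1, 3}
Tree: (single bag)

No — vertex 2 appears in no bag.

A tree decomposition must satisfy three properties: every vertex lies in some bag; for every edge, both endpoints lie together in some bag; and for every vertex, the bags containing it form a connected subtree. Here vertex 2 appears in no bag, so the decomposition is invalid.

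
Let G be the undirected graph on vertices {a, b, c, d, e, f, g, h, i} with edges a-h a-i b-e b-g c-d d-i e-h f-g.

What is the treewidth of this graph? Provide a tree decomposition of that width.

Treewidth 1.
One optimal decomposition is:
Bags: B1 = {f, g}  B2 = {b, g}  B3 = {b, e}  B4 = {e, h}  B5 = {a, h}  B6 = {a, i}  B7 = {d, i}  B8 = {c, d}
Tree: B1–B2, B2–B3, B3–B4, B4–B5, B5–B6, B6–B7, B7–B8

Every bag has size at most 2, so the width is 2 − 1 = 1 and tw(G) ≤ 1. G has an edge, so its treewidth is at least 1. Hence tw(G) = 1 exactly.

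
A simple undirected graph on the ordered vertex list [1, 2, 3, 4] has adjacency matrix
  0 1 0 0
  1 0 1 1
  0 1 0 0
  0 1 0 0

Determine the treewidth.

A width-1 tree decomposition is:
Bags: B1 = {2, 4}  B2 = {1, 2}  B3 = {2, 3}
Tree: B1–B2, B2–B3
Each bag holds 2 vertices, so the decomposition has width 1, which upper-bounds the treewidth. Since G has at least one edge (e.g. 4–2), it is not an edgeless graph, so tw(G) ≥ 1. Therefore the treewidth is 1.

1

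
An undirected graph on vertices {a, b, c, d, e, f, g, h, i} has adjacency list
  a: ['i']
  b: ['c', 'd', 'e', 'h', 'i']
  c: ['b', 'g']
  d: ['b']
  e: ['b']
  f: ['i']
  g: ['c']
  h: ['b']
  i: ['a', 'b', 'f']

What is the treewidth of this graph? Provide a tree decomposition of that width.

Each bag holds 2 vertices, so the decomposition has width 1, which upper-bounds the treewidth. Since G has at least one edge (e.g. b–i), it is not an edgeless graph, so tw(G) ≥ 1. The upper and lower bounds meet at 1, so that is the treewidth.

Treewidth 1.
One optimal decomposition is:
Bags: B1 = {b, i}  B2 = {a, i}  B3 = {b, c}  B4 = {b, e}  B5 = {b, d}  B6 = {f, i}  B7 = {b, h}  B8 = {c, g}
Tree: B1–B2, B1–B3, B3–B4, B4–B5, B1–B6, B4–B7, B3–B8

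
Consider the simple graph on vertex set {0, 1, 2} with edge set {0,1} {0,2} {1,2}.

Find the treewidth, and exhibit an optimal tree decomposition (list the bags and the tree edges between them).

With just one bag of size 3, the width is 3 − 1 = 2, so tw(G) ≤ 2. Conversely, {0, 1, 2} is a clique of size 3, and the vertices of any clique must share a bag in every tree decomposition; so some bag has ≥ 3 vertices and tw(G) ≥ 2. Combining the bounds, tw(G) = 2.

Treewidth 2.
Bags: B1 = {0, 1, 2}
Tree: (single bag)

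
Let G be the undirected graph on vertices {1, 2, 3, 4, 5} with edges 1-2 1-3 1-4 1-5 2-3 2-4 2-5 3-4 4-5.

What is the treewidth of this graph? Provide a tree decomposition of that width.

Each bag holds 4 vertices, so the decomposition has width 3, which upper-bounds the treewidth. On the other hand G contains the 4-clique {1, 2, 3, 4}. A clique must lie in a single bag of any decomposition, so no decomposition can have width below 3. Combining the bounds, tw(G) = 3.

Treewidth 3.
One optimal decomposition is:
Bags: B1 = {1, 2, 4, 5}  B2 = {1, 2, 3, 4}
Tree: B1–B2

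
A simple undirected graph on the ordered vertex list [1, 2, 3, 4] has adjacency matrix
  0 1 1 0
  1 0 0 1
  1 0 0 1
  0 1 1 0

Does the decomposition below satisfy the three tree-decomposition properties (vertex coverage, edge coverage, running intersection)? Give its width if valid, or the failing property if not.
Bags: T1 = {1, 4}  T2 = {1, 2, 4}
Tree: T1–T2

A tree decomposition must satisfy three properties: every vertex lies in some bag; for every edge, both endpoints lie together in some bag; and for every vertex, the bags containing it form a connected subtree. Here vertex 3 appears in no bag, so the decomposition is invalid.

No — vertex 3 appears in no bag.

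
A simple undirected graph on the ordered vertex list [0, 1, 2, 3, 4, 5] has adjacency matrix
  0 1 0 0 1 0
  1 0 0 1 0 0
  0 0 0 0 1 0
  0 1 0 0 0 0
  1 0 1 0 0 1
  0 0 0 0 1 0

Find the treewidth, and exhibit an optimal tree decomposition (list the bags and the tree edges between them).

Treewidth 1.
Bags: B1 = {0, 1}  B2 = {0, 4}  B3 = {4, 5}  B4 = {1, 3}  B5 = {2, 4}
Tree: B1–B2, B2–B3, B1–B4, B3–B5

Every bag has size at most 2, so the width is 2 − 1 = 1 and tw(G) ≤ 1. Since G has at least one edge (e.g. 0–1), it is not an edgeless graph, so tw(G) ≥ 1. Hence tw(G) = 1 exactly.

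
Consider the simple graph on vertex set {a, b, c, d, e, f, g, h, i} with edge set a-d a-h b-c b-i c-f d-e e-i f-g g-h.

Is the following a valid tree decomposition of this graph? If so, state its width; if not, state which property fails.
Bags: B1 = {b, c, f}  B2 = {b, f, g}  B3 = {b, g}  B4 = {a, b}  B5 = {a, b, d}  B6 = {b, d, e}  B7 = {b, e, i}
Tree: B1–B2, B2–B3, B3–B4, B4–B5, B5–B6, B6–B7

No — vertex h appears in no bag.

A tree decomposition must satisfy three properties: every vertex lies in some bag; for every edge, both endpoints lie together in some bag; and for every vertex, the bags containing it form a connected subtree. Here vertex h appears in no bag, so the decomposition is invalid.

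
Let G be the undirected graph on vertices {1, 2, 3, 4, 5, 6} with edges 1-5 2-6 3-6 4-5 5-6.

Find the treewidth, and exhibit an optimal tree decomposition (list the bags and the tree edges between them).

Treewidth 1.
One optimal decomposition is:
Bags: B1 = {4, 5}  B2 = {5, 6}  B3 = {3, 6}  B4 = {1, 5}  B5 = {2, 6}
Tree: B1–B2, B2–B3, B2–B4, B3–B5

The largest bag has 2 vertices, giving width 1; this decomposition certifies tw(G) ≤ 1. G has an edge, so its treewidth is at least 1. The upper and lower bounds meet at 1, so that is the treewidth.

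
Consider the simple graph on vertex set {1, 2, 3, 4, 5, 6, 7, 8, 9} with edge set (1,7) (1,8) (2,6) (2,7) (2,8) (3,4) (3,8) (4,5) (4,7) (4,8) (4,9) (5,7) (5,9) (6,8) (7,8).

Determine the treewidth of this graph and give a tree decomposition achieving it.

Treewidth 2.
One optimal decomposition is:
Bags: B1 = {2, 7, 8}  B2 = {4, 7, 8}  B3 = {3, 4, 8}  B4 = {4, 5, 7}  B5 = {1, 7, 8}  B6 = {4, 5, 9}  B7 = {2, 6, 8}
Tree: B1–B2, B2–B3, B2–B4, B2–B5, B4–B6, B1–B7

Each bag holds 3 vertices, so the decomposition has width 2, which upper-bounds the treewidth. On the other hand G contains the 3-clique {3, 4, 8}. A clique must lie in a single bag of any decomposition, so no decomposition can have width below 2. The upper and lower bounds meet at 2, so that is the treewidth.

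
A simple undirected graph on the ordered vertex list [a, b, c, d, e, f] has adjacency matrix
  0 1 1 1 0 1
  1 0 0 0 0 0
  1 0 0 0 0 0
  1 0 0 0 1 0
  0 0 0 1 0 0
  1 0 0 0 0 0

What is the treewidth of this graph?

1

A width-1 tree decomposition is:
Bags: B1 = {a, f}  B2 = {a, c}  B3 = {a, d}  B4 = {d, e}  B5 = {a, b}
Tree: B1–B2, B2–B3, B3–B4, B3–B5
Each bag holds 2 vertices, so the decomposition has width 1, which upper-bounds the treewidth. Since G has at least one edge (e.g. f–a), it is not an edgeless graph, so tw(G) ≥ 1. The upper and lower bounds meet at 1, so that is the treewidth.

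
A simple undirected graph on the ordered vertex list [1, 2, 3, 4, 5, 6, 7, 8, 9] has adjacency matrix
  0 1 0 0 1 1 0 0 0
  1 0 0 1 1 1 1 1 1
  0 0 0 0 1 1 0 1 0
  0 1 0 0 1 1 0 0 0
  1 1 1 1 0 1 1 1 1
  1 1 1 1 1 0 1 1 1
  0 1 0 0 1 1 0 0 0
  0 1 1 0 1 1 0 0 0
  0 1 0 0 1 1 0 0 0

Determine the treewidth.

A width-3 tree decomposition is:
Bags: B1 = {1, 2, 5, 6}  B2 = {2, 4, 5, 6}  B3 = {2, 5, 6, 9}  B4 = {2, 5, 6, 8}  B5 = {2, 5, 6, 7}  B6 = {3, 5, 6, 8}
Tree: B1–B2, B1–B3, B2–B4, B4–B5, B4–B6
Every bag has size at most 4, so the width is 4 − 1 = 3 and tw(G) ≤ 3. For the lower bound, the 4 vertices {1, 2, 5, 6} are pairwise adjacent, and any tree decomposition puts a clique entirely inside one bag — forcing width ≥ 3. Hence tw(G) = 3 exactly.

3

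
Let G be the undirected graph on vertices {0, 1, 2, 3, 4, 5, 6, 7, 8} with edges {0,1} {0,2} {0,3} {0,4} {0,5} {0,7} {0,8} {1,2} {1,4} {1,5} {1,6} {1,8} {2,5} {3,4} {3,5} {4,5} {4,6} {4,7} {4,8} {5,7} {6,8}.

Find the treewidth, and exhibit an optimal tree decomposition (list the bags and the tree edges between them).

Treewidth 3.
Bags: B1 = {0, 1, 4, 5}  B2 = {0, 1, 2, 5}  B3 = {0, 3, 4, 5}  B4 = {0, 1, 4, 8}  B5 = {0, 4, 5, 7}  B6 = {1, 4, 6, 8}
Tree: B1–B2, B1–B3, B1–B4, B3–B5, B4–B6

The largest bag has 4 vertices, giving width 3; this decomposition certifies tw(G) ≤ 3. On the other hand G contains the 4-clique {0, 1, 2, 5}. A clique must lie in a single bag of any decomposition, so no decomposition can have width below 3. Combining the bounds, tw(G) = 3.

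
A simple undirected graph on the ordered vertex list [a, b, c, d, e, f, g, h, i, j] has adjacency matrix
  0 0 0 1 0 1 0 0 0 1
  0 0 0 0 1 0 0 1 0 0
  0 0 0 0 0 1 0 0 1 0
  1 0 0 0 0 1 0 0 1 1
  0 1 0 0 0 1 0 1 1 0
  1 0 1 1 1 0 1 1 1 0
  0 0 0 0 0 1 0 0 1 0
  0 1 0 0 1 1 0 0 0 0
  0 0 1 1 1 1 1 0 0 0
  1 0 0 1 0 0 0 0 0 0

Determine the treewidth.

A width-2 tree decomposition is:
Bags: B1 = {d, f, i}  B2 = {e, f, i}  B3 = {e, f, h}  B4 = {c, f, i}  B5 = {a, d, f}  B6 = {a, d, j}  B7 = {b, e, h}  B8 = {f, g, i}
Tree: B1–B2, B2–B3, B1–B4, B1–B5, B5–B6, B3–B7, B4–B8
Each bag holds 3 vertices, so the decomposition has width 2, which upper-bounds the treewidth. Conversely, {a, d, j} is a clique of size 3, and the vertices of any clique must share a bag in every tree decomposition; so some bag has ≥ 3 vertices and tw(G) ≥ 2. Combining the bounds, tw(G) = 2.

2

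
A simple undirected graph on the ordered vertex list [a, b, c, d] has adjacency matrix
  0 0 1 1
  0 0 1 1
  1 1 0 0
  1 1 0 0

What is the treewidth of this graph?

A width-2 tree decomposition is:
Bags: B1 = {b, c, d}  B2 = {a, c, d}
Tree: B1–B2
The largest bag has 3 vertices, giving width 2; this decomposition certifies tw(G) ≤ 2. For the lower bound, G contains the cycle d–b–c–a–d, so G is not a forest; only forests have treewidth ≤ 1, hence tw(G) ≥ 2. Combining the bounds, tw(G) = 2.

2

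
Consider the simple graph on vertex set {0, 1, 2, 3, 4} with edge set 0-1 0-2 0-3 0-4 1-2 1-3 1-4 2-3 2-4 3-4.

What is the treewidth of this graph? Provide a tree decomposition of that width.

With just one bag of size 5, the width is 5 − 1 = 4, so tw(G) ≤ 4. Conversely, {0, 1, 2, 3, 4} is a clique of size 5, and the vertices of any clique must share a bag in every tree decomposition; so some bag has ≥ 5 vertices and tw(G) ≥ 4. Hence tw(G) = 4 exactly.

Treewidth 4.
One optimal decomposition is:
Bags: B1 = {0, 1, 2, 3, 4}
Tree: (single bag)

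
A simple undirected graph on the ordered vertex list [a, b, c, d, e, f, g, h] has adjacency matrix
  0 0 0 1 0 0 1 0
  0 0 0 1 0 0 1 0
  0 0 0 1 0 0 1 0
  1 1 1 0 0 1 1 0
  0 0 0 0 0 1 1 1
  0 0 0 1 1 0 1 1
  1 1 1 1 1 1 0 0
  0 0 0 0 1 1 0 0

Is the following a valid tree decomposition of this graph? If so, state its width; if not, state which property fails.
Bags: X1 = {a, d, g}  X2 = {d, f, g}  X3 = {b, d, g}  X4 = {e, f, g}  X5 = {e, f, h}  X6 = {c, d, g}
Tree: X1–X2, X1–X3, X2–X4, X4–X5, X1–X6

Yes; width 2.

Every vertex of G appears in some bag (union = {a, b, c, d, e, f, g, h}); every edge is covered by a bag; and for each vertex v the set of bags containing v is connected in the bag tree. The decomposition is therefore valid. The largest bag has 3 vertices, so the width is 2.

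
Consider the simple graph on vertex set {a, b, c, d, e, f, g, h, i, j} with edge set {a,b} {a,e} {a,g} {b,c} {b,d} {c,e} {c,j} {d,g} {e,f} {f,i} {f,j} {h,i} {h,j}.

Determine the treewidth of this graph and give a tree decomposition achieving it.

Treewidth 2.
One such decomposition:
Bags: B1 = {a, d, g}  B2 = {a, b, d}  B3 = {a, b, e}  B4 = {b, c, e}  B5 = {c, e, f}  B6 = {c, f, j}  B7 = {f, i, j}  B8 = {h, i, j}
Tree: B1–B2, B2–B3, B3–B4, B4–B5, B5–B6, B6–B7, B7–B8

Every bag has size at most 3, so the width is 3 − 1 = 2 and tw(G) ≤ 2. Since g–d–b–a–g is a cycle in G, G is not acyclic. Forests are exactly the graphs of treewidth ≤ 1, so tw(G) ≥ 2. The upper and lower bounds meet at 2, so that is the treewidth.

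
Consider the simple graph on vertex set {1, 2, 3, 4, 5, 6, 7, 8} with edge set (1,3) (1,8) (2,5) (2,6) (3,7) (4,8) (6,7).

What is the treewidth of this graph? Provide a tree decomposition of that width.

Treewidth 1.
One optimal decomposition is:
Bags: B1 = {4, 8}  B2 = {1, 8}  B3 = {1, 3}  B4 = {3, 7}  B5 = {6, 7}  B6 = {2, 6}  B7 = {2, 5}
Tree: B1–B2, B2–B3, B3–B4, B4–B5, B5–B6, B6–B7

Each bag holds 2 vertices, so the decomposition has width 1, which upper-bounds the treewidth. Any graph with an edge has treewidth ≥ 1, and G has the edge 4–8. Combining the bounds, tw(G) = 1.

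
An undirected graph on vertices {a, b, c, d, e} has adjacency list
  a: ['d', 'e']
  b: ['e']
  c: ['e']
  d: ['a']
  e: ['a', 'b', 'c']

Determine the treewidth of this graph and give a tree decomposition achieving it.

Every bag has size at most 2, so the width is 2 − 1 = 1 and tw(G) ≤ 1. G has an edge, so its treewidth is at least 1. Therefore the treewidth is 1.

Treewidth 1.
One optimal decomposition is:
Bags: B1 = {a, e}  B2 = {c, e}  B3 = {b, e}  B4 = {a, d}
Tree: B1–B2, B1–B3, B1–B4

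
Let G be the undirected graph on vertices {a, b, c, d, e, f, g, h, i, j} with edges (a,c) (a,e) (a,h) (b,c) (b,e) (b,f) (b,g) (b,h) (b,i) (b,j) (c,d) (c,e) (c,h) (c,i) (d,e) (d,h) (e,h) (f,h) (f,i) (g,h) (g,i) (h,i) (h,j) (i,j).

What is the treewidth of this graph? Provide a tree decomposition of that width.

Every bag has size at most 4, so the width is 4 − 1 = 3 and tw(G) ≤ 3. For the lower bound, the 4 vertices {c, d, e, h} are pairwise adjacent, and any tree decomposition puts a clique entirely inside one bag — forcing width ≥ 3. Hence tw(G) = 3 exactly.

Treewidth 3.
One optimal decomposition is:
Bags: B1 = {b, f, h, i}  B2 = {b, h, i, j}  B3 = {b, g, h, i}  B4 = {b, c, h, i}  B5 = {b, c, e, h}  B6 = {a, c, e, h}  B7 = {c, d, e, h}
Tree: B1–B2, B1–B3, B3–B4, B4–B5, B5–B6, B5–B7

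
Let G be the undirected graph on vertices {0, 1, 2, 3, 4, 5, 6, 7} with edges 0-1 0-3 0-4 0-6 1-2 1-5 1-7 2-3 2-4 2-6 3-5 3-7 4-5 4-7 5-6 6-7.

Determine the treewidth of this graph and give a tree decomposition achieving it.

The largest bag has 5 vertices, giving width 4; this decomposition certifies tw(G) ≤ 4. For the lower bound: the 5 vertex sets {4,5}, {1,2}, {0,3}, {7}, {6} are disjoint, each induces a connected subgraph, and every pair is joined by at least one edge of G. Contracting each set to a single vertex therefore yields K_{5} as a minor, and since treewidth is minor-monotone, tw(G) ≥ tw(K_{5}) = 4. The upper and lower bounds meet at 4, so that is the treewidth.

Treewidth 4.
One optimal decomposition is:
Bags: B1 = {0, 2, 4, 5, 7}  B2 = {0, 1, 2, 5, 7}  B3 = {0, 2, 3, 5, 7}  B4 = {0, 2, 5, 6, 7}
Tree: B1–B2, B2–B3, B3–B4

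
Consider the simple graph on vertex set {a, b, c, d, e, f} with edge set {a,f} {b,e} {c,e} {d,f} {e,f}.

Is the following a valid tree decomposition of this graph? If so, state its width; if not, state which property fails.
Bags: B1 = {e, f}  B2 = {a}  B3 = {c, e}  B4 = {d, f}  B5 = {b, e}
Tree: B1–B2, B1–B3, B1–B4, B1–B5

No — edge (f,a) lies in no bag.

A tree decomposition must satisfy three properties: every vertex lies in some bag; for every edge, both endpoints lie together in some bag; and for every vertex, the bags containing it form a connected subtree. Here edge (f,a) lies in no bag, so the decomposition is invalid.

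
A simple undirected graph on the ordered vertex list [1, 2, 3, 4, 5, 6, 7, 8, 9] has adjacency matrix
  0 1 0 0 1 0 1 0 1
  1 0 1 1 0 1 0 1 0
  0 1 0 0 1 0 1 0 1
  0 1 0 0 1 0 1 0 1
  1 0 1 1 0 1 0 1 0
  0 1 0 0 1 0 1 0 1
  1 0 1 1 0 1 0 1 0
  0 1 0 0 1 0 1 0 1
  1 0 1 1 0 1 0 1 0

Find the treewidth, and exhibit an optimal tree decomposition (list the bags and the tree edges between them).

Treewidth 4.
One optimal decomposition is:
Bags: B1 = {2, 5, 6, 7, 9}  B2 = {2, 3, 5, 7, 9}  B3 = {2, 4, 5, 7, 9}  B4 = {1, 2, 5, 7, 9}  B5 = {2, 5, 7, 8, 9}
Tree: B1–B2, B2–B3, B3–B4, B4–B5

Every bag has size at most 5, so the width is 5 − 1 = 4 and tw(G) ≤ 4. For the lower bound: the 5 vertex sets {5,6}, {3,7}, {2,4}, {9}, {1} are disjoint, each induces a connected subgraph, and every pair is joined by at least one edge of G. Contracting each set to a single vertex therefore yields K_{5} as a minor, and since treewidth is minor-monotone, tw(G) ≥ tw(K_{5}) = 4. Hence tw(G) = 4 exactly.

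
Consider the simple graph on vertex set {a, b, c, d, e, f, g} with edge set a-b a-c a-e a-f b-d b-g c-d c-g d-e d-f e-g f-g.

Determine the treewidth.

3

A width-3 tree decomposition is:
Bags: B1 = {a, c, d, g}  B2 = {a, b, d, g}  B3 = {a, d, f, g}  B4 = {a, d, e, g}
Tree: B1–B2, B2–B3, B3–B4
The largest bag has 4 vertices, giving width 3; this decomposition certifies tw(G) ≤ 3. For the lower bound: the 4 vertex sets {c,d}, {a,b}, {g}, {f} are disjoint, each induces a connected subgraph, and every pair is joined by at least one edge of G. Contracting each set to a single vertex therefore yields K_{4} as a minor, and since treewidth is minor-monotone, tw(G) ≥ tw(K_{4}) = 3. Hence tw(G) = 3 exactly.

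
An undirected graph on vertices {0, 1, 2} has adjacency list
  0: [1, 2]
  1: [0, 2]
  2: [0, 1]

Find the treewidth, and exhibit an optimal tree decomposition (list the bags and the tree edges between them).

Treewidth 2.
Bags: B1 = {0, 1, 2}
Tree: (single bag)

With just one bag of size 3, the width is 3 − 1 = 2, so tw(G) ≤ 2. Conversely, {0, 1, 2} is a clique of size 3, and the vertices of any clique must share a bag in every tree decomposition; so some bag has ≥ 3 vertices and tw(G) ≥ 2. The upper and lower bounds meet at 2, so that is the treewidth.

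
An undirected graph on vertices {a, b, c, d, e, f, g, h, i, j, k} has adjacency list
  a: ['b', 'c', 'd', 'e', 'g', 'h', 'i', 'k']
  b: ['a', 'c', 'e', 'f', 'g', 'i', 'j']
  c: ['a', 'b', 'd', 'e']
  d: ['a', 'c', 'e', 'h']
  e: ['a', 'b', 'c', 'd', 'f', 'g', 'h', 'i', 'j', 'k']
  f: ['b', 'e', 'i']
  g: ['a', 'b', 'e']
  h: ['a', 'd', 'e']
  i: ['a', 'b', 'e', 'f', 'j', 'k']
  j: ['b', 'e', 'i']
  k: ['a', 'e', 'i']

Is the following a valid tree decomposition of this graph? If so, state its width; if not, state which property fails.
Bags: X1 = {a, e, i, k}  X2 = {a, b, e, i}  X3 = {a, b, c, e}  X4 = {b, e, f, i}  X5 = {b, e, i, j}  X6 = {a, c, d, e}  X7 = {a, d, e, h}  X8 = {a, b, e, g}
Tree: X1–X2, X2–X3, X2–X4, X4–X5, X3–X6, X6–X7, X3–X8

Yes; width 3.

Every vertex of G appears in some bag (union = {a, b, c, d, e, f, g, h, i, j, k}); every edge is covered by a bag; and for each vertex v the set of bags containing v is connected in the bag tree. The decomposition is therefore valid. The largest bag has 4 vertices, so the width is 3.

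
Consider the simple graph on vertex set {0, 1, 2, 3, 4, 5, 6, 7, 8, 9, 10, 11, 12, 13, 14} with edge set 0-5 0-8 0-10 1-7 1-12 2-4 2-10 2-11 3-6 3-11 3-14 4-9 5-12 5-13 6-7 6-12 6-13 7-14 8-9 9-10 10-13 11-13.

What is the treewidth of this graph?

A width-3 tree decomposition is:
Bags: B1 = {1, 7, 12, 14}  B2 = {6, 7, 12, 14}  B3 = {3, 6, 12, 14}  B4 = {3, 5, 6, 12}  B5 = {3, 5, 6, 13}  B6 = {3, 5, 11, 13}  B7 = {0, 5, 11, 13}  B8 = {0, 10, 11, 13}  B9 = {0, 2, 10, 11}  B10 = {0, 2, 8, 10}  B11 = {2, 8, 9, 10}  B12 = {2, 4, 8, 9}
Tree: B1–B2, B2–B3, B3–B4, B4–B5, B5–B6, B6–B7, B7–B8, B8–B9, B9–B10, B10–B11, B11–B12
Every bag has size at most 4, so the width is 4 − 1 = 3 and tw(G) ≤ 3. For the lower bound: the 4 vertex sets {1,7,14}, {12}, {6}, {3,5,11,13} are disjoint, each induces a connected subgraph, and every pair is joined by at least one edge of G. Contracting each set to a single vertex therefore yields K_{4} as a minor, and since treewidth is minor-monotone, tw(G) ≥ tw(K_{4}) = 3. Hence tw(G) = 3 exactly.

3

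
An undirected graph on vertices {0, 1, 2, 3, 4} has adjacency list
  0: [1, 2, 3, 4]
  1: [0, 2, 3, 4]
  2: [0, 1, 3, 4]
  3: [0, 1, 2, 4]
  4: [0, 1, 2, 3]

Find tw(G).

4

A width-4 tree decomposition is:
Bags: B1 = {0, 1, 2, 3, 4}
Tree: (single bag)
With just one bag of size 5, the width is 5 − 1 = 4, so tw(G) ≤ 4. For the lower bound, the 5 vertices {0, 1, 2, 3, 4} are pairwise adjacent, and any tree decomposition puts a clique entirely inside one bag — forcing width ≥ 4. The upper and lower bounds meet at 4, so that is the treewidth.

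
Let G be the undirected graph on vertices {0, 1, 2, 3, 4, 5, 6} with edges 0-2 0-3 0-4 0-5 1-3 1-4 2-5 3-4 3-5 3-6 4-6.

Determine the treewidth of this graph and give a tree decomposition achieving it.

Treewidth 2.
Bags: B1 = {1, 3, 4}  B2 = {0, 3, 4}  B3 = {0, 3, 5}  B4 = {0, 2, 5}  B5 = {3, 4, 6}
Tree: B1–B2, B2–B3, B3–B4, B1–B5

The largest bag has 3 vertices, giving width 2; this decomposition certifies tw(G) ≤ 2. Conversely, {0, 2, 5} is a clique of size 3, and the vertices of any clique must share a bag in every tree decomposition; so some bag has ≥ 3 vertices and tw(G) ≥ 2. The upper and lower bounds meet at 2, so that is the treewidth.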